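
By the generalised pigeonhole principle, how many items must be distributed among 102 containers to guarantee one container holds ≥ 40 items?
n = (40 − 1)·102 + 1 = 3979

By the generalised pigeonhole principle, to guarantee some box contains ≥ r objects we need more than (r − 1) · k objects total. Threshold: n = (r − 1) · k + 1. With r = 40 and k = 102: n = 39 · 102 + 1 = 3978 + 1 = 3979. For n = 3978 = 39 · 102, we can put exactly 39 objects in every box, avoiding 40 in any single one — so 3979 is tight.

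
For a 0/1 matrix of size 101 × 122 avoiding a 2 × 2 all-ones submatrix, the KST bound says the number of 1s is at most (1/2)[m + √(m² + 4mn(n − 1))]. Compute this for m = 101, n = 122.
z(101, 122; 2, 2) ≤ (1/2)[101 + √(101² + 4·101·122·121)] = (1/2)[101 + √5974049] = 1272.5934

Kővári–Sós–Turán: let r_1, ..., r_101 be the row sums and z = Σ r_i the total number of 1s. Each pair of columns can share at most one row with both entries 1 (else a 2×2 all-ones block appears), so Σ_i C(r_i, 2) ≤ C(122, 2) = 7381. By convexity Σ_i C(r_i, 2) ≥ 101·C(z/101, 2) = z(z − 101)/(2·101), giving z² − 101z − 101·122·121 ≤ 0 and hence z ≤ (1/2)[101 + √(10201 + 4·1490962)] = (1/2)[101 + √5974049] ≈ (1/2)(101 + 2444.1868) = 1272.5934.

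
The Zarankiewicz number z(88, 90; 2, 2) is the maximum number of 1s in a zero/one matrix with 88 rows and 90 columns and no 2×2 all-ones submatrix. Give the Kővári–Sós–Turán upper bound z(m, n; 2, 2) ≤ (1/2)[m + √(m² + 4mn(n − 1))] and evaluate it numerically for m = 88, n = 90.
z(88, 90; 2, 2) ≤ (1/2)[88 + √(88² + 4·88·90·89)] = (1/2)[88 + √2827264] = 884.7235

Kővári–Sós–Turán: let r_1, ..., r_88 be the row sums and z = Σ r_i the total number of 1s. Each pair of columns can share at most one row with both entries 1 (else a 2×2 all-ones block appears), so Σ_i C(r_i, 2) ≤ C(90, 2) = 4005. By convexity Σ_i C(r_i, 2) ≥ 88·C(z/88, 2) = z(z − 88)/(2·88), giving z² − 88z − 88·90·89 ≤ 0 and hence z ≤ (1/2)[88 + √(7744 + 4·704880)] = (1/2)[88 + √2827264] ≈ (1/2)(88 + 1681.447) = 884.7235.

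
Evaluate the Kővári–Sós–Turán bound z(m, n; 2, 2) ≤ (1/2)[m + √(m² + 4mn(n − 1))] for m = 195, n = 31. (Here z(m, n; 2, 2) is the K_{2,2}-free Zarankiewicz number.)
z(195, 31; 2, 2) ≤ (1/2)[195 + √(195² + 4·195·31·30)] = (1/2)[195 + √763425] = 534.371

Kővári–Sós–Turán: let r_1, ..., r_195 be the row sums and z = Σ r_i the total number of 1s. Each pair of columns can share at most one row with both entries 1 (else a 2×2 all-ones block appears), so Σ_i C(r_i, 2) ≤ C(31, 2) = 465. By convexity Σ_i C(r_i, 2) ≥ 195·C(z/195, 2) = z(z − 195)/(2·195), giving z² − 195z − 195·31·30 ≤ 0 and hence z ≤ (1/2)[195 + √(38025 + 4·181350)] = (1/2)[195 + √763425] ≈ (1/2)(195 + 873.742) = 534.371.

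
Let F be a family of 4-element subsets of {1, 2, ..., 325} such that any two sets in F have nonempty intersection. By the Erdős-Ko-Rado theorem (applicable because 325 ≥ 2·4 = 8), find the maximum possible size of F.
max |F| = C(324, 3) = 5616324

Erdős-Ko-Rado (1961): when n ≥ 2k, max |F| = C(n−1, k−1). The bound is attained by the star {A : i ∈ A} for any fixed i ∈ [n]. Here C(325−1, 4−1) = C(324, 3) = 5616324.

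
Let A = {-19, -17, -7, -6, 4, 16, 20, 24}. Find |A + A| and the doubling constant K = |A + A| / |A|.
K = |A + A| / |A| = 33/8

Enumerate A + A = {a + b : a, b ∈ A}. With |A| = 8, there are |A|^2 = 64 ordered sum pairs; collecting distinct values, A + A = {-38, -36, -34, -26, -25, -24, -23, -15, -14, -13, -12, -3, -2, -1, 1, 3, 5, 7, 8, 9, 10, 13, 14, 17, 18, 20, 24, 28, 32, 36, 40, 44, 48}, so |A + A| = 33. Thus K = 33/8. For comparison, the minimum possible |A + A| over all 8-element sets is 2·8 − 1 = 15 (so min K = 15/8), attained only by arithmetic progressions.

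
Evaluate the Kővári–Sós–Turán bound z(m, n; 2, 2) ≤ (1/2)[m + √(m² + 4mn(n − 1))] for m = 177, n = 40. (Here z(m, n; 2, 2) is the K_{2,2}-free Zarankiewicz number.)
z(177, 40; 2, 2) ≤ (1/2)[177 + √(177² + 4·177·40·39)] = (1/2)[177 + √1135809] = 621.3717

Kővári–Sós–Turán: let r_1, ..., r_177 be the row sums and z = Σ r_i the total number of 1s. Each pair of columns can share at most one row with both entries 1 (else a 2×2 all-ones block appears), so Σ_i C(r_i, 2) ≤ C(40, 2) = 780. By convexity Σ_i C(r_i, 2) ≥ 177·C(z/177, 2) = z(z − 177)/(2·177), giving z² − 177z − 177·40·39 ≤ 0 and hence z ≤ (1/2)[177 + √(31329 + 4·276120)] = (1/2)[177 + √1135809] ≈ (1/2)(177 + 1065.7434) = 621.3717.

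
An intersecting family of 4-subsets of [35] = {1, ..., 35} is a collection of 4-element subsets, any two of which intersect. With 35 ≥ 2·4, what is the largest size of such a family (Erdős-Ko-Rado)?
max |F| = C(34, 3) = 5984

Erdős-Ko-Rado (1961): when n ≥ 2k, max |F| = C(n−1, k−1). The bound is attained by the star {A : i ∈ A} for any fixed i ∈ [n]. Here C(35−1, 4−1) = C(34, 3) = 5984.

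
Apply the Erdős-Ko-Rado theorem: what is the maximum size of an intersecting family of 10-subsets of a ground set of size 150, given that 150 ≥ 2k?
max |F| = C(149, 9) = 77970286548154

The Erdős-Ko-Rado theorem states: for n ≥ 2k, an intersecting family of k-subsets of an n-element set has size at most C(n − 1, k − 1), with equality for 'star' families {A ⊆ [n] : |A| = k, i ∈ A} (fix an element i). For n = 150, k = 10: C(149, 9) = 77970286548154.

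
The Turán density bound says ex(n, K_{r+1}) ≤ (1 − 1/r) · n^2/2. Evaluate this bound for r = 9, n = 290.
Turán density bound = (8/9) · 290^2/2 = 336400/9 ≈ 37377.7778

Turán's theorem: ex(n, K_{r+1}) is achieved by the complete r-partite Turán graph T(n, r) with parts as balanced as possible, and is at most (1 − 1/r) · n^2/2. For r = 9, n = 290: the density bound is (8/9) · 84100/2 = 336400/9 ≈ 37377.7778. The integer-valued extremum is e(T(290, 9)) = 37377, which is strictly less than the density bound 336400/9 since 9 ∤ 290 (the parts of T(290, 9) cannot all be equal).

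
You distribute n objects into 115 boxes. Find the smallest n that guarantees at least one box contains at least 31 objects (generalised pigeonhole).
n = (31 − 1)·115 + 1 = 3451

By the generalised pigeonhole principle, to guarantee some box contains ≥ r objects we need more than (r − 1) · k objects total. Threshold: n = (r − 1) · k + 1. With r = 31 and k = 115: n = 30 · 115 + 1 = 3450 + 1 = 3451. For n = 3450 = 30 · 115, we can put exactly 30 objects in every box, avoiding 31 in any single one — so 3451 is tight.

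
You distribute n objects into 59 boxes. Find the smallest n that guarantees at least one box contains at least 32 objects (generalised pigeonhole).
n = (32 − 1)·59 + 1 = 1830

By the generalised pigeonhole principle, to guarantee some box contains ≥ r objects we need more than (r − 1) · k objects total. Threshold: n = (r − 1) · k + 1. With r = 32 and k = 59: n = 31 · 59 + 1 = 1829 + 1 = 1830. For n = 1829 = 31 · 59, we can put exactly 31 objects in every box, avoiding 32 in any single one — so 1830 is tight.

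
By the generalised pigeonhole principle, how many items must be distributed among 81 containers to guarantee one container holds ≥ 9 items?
n = (9 − 1)·81 + 1 = 649

By the generalised pigeonhole principle, to guarantee some box contains ≥ r objects we need more than (r − 1) · k objects total. Threshold: n = (r − 1) · k + 1. With r = 9 and k = 81: n = 8 · 81 + 1 = 648 + 1 = 649. For n = 648 = 8 · 81, we can put exactly 8 objects in every box, avoiding 9 in any single one — so 649 is tight.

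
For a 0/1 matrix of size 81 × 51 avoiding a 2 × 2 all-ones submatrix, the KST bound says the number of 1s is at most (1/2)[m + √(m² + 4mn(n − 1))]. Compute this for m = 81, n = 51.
z(81, 51; 2, 2) ≤ (1/2)[81 + √(81² + 4·81·51·50)] = (1/2)[81 + √832761] = 496.7787

Kővári–Sós–Turán: let r_1, ..., r_81 be the row sums and z = Σ r_i the total number of 1s. Each pair of columns can share at most one row with both entries 1 (else a 2×2 all-ones block appears), so Σ_i C(r_i, 2) ≤ C(51, 2) = 1275. By convexity Σ_i C(r_i, 2) ≥ 81·C(z/81, 2) = z(z − 81)/(2·81), giving z² − 81z − 81·51·50 ≤ 0 and hence z ≤ (1/2)[81 + √(6561 + 4·206550)] = (1/2)[81 + √832761] ≈ (1/2)(81 + 912.5574) = 496.7787.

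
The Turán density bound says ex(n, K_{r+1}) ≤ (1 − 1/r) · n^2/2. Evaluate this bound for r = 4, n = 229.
Turán density bound = (3/4) · 229^2/2 = 157323/8 ≈ 19665.375

Turán's theorem: ex(n, K_{r+1}) is achieved by the complete r-partite Turán graph T(n, r) with parts as balanced as possible, and is at most (1 − 1/r) · n^2/2. For r = 4, n = 229: the density bound is (3/4) · 52441/2 = 157323/8 ≈ 19665.375. The integer-valued extremum is e(T(229, 4)) = 19665, which is strictly less than the density bound 157323/8 since 4 ∤ 229 (the parts of T(229, 4) cannot all be equal).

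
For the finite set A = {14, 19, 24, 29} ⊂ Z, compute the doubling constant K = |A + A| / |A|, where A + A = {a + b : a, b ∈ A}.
K = |A + A| / |A| = 7/4

Enumerate A + A = {a + b : a, b ∈ A}. With |A| = 4, there are |A|^2 = 16 ordered sum pairs; collecting distinct values, A + A = {28, 33, 38, 43, 48, 53, 58}, so |A + A| = 7. Thus K = 7/4. Here |A + A| = 2|A| − 1 = 7, the minimum possible — so K = 7/4 is minimal, which holds iff A is an arithmetic progression.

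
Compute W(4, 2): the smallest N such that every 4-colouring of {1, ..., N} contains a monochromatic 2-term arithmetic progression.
W(4, 2) = 4 + 1 = 5

A 2-term AP is any pair of integers, so a monochromatic 2-AP exists iff some colour is used at least twice. With 4 colours, the colouring i ↦ i on {1, ..., 4} uses each colour once, avoiding any monochromatic pair, so W(4, 2) > 4. For {1, ..., 5}, pigeonhole forces two integers of the same colour, which form a monochromatic 2-AP. Hence W(4, 2) = 5.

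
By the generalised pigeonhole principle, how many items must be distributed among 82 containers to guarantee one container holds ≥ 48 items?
n = (48 − 1)·82 + 1 = 3855

By the generalised pigeonhole principle, to guarantee some box contains ≥ r objects we need more than (r − 1) · k objects total. Threshold: n = (r − 1) · k + 1. With r = 48 and k = 82: n = 47 · 82 + 1 = 3854 + 1 = 3855. For n = 3854 = 47 · 82, we can put exactly 47 objects in every box, avoiding 48 in any single one — so 3855 is tight.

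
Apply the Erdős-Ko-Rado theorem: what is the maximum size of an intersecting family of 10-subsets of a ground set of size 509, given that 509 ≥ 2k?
max |F| = C(508, 9) = 5781765888864894500

Erdős-Ko-Rado (1961): when n ≥ 2k, max |F| = C(n−1, k−1). The bound is attained by the star {A : i ∈ A} for any fixed i ∈ [n]. Here C(509−1, 10−1) = C(508, 9) = 5781765888864894500.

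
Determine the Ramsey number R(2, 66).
R(2, 66) = 66

R(2, k) = k for all k ≥ 2: in a 2-colouring of K_k, either some edge is red (a red K_2) or all edges are blue (a blue K_k). And K_{65} coloured all-blue has no blue K_66, so R(2, 66) > 65. Hence R(2, 66) = 66.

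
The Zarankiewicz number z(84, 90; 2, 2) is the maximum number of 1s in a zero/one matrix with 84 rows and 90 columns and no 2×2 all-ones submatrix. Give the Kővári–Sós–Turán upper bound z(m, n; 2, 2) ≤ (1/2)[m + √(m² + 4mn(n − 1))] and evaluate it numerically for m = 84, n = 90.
z(84, 90; 2, 2) ≤ (1/2)[84 + √(84² + 4·84·90·89)] = (1/2)[84 + √2698416] = 863.3428

Kővári–Sós–Turán: let r_1, ..., r_84 be the row sums and z = Σ r_i the total number of 1s. Each pair of columns can share at most one row with both entries 1 (else a 2×2 all-ones block appears), so Σ_i C(r_i, 2) ≤ C(90, 2) = 4005. By convexity Σ_i C(r_i, 2) ≥ 84·C(z/84, 2) = z(z − 84)/(2·84), giving z² − 84z − 84·90·89 ≤ 0 and hence z ≤ (1/2)[84 + √(7056 + 4·672840)] = (1/2)[84 + √2698416] ≈ (1/2)(84 + 1642.6856) = 863.3428.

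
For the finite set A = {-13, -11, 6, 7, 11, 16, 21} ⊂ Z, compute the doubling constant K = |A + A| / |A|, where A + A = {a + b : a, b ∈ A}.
K = |A + A| / |A| = 25/7

Enumerate A + A = {a + b : a, b ∈ A}. With |A| = 7, there are |A|^2 = 49 ordered sum pairs; collecting distinct values, A + A = {-26, -24, -22, -7, -6, -5, -4, -2, 0, 3, 5, 8, 10, 12, 13, 14, 17, 18, 22, 23, 27, 28, 32, 37, 42}, so |A + A| = 25. Thus K = 25/7. For comparison, the minimum possible |A + A| over all 7-element sets is 2·7 − 1 = 13 (so min K = 13/7), attained only by arithmetic progressions.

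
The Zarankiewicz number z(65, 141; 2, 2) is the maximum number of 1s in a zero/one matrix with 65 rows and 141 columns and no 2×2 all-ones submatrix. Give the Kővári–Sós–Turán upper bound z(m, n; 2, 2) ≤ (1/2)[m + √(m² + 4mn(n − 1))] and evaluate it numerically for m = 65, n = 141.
z(65, 141; 2, 2) ≤ (1/2)[65 + √(65² + 4·65·141·140)] = (1/2)[65 + √5136625] = 1165.7062

Kővári–Sós–Turán: let r_1, ..., r_65 be the row sums and z = Σ r_i the total number of 1s. Each pair of columns can share at most one row with both entries 1 (else a 2×2 all-ones block appears), so Σ_i C(r_i, 2) ≤ C(141, 2) = 9870. By convexity Σ_i C(r_i, 2) ≥ 65·C(z/65, 2) = z(z − 65)/(2·65), giving z² − 65z − 65·141·140 ≤ 0 and hence z ≤ (1/2)[65 + √(4225 + 4·1283100)] = (1/2)[65 + √5136625] ≈ (1/2)(65 + 2266.4124) = 1165.7062.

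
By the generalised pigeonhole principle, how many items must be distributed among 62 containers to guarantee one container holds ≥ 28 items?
n = (28 − 1)·62 + 1 = 1675

By the generalised pigeonhole principle, to guarantee some box contains ≥ r objects we need more than (r − 1) · k objects total. Threshold: n = (r − 1) · k + 1. With r = 28 and k = 62: n = 27 · 62 + 1 = 1674 + 1 = 1675. For n = 1674 = 27 · 62, we can put exactly 27 objects in every box, avoiding 28 in any single one — so 1675 is tight.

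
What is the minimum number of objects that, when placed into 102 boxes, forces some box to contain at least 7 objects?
n = (7 − 1)·102 + 1 = 613

By the generalised pigeonhole principle, to guarantee some box contains ≥ r objects we need more than (r − 1) · k objects total. Threshold: n = (r − 1) · k + 1. With r = 7 and k = 102: n = 6 · 102 + 1 = 612 + 1 = 613. For n = 612 = 6 · 102, we can put exactly 6 objects in every box, avoiding 7 in any single one — so 613 is tight.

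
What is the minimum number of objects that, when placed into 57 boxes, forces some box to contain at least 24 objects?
n = (24 − 1)·57 + 1 = 1312

By the generalised pigeonhole principle, to guarantee some box contains ≥ r objects we need more than (r − 1) · k objects total. Threshold: n = (r − 1) · k + 1. With r = 24 and k = 57: n = 23 · 57 + 1 = 1311 + 1 = 1312. For n = 1311 = 23 · 57, we can put exactly 23 objects in every box, avoiding 24 in any single one — so 1312 is tight.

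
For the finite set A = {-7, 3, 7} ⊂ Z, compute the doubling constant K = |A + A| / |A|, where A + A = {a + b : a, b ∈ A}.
K = |A + A| / |A| = 6/3 = 2

Enumerate A + A = {a + b : a, b ∈ A}. With |A| = 3, there are |A|^2 = 9 ordered sum pairs; collecting distinct values, A + A = {-14, -4, 0, 6, 10, 14}, so |A + A| = 6. Thus K = 6/3 = 2. For comparison, the minimum possible |A + A| over all 3-element sets is 2·3 − 1 = 5 (so min K = 5/3), attained only by arithmetic progressions.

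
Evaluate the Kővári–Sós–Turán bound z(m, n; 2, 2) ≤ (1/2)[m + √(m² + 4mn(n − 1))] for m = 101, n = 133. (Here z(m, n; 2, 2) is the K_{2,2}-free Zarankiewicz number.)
z(101, 133; 2, 2) ≤ (1/2)[101 + √(101² + 4·101·133·132)] = (1/2)[101 + √7102825] = 1383.0563

Kővári–Sós–Turán: let r_1, ..., r_101 be the row sums and z = Σ r_i the total number of 1s. Each pair of columns can share at most one row with both entries 1 (else a 2×2 all-ones block appears), so Σ_i C(r_i, 2) ≤ C(133, 2) = 8778. By convexity Σ_i C(r_i, 2) ≥ 101·C(z/101, 2) = z(z − 101)/(2·101), giving z² − 101z − 101·133·132 ≤ 0 and hence z ≤ (1/2)[101 + √(10201 + 4·1773156)] = (1/2)[101 + √7102825] ≈ (1/2)(101 + 2665.1126) = 1383.0563.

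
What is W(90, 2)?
W(90, 2) = 90 + 1 = 91

A 2-term AP is any pair of integers, so a monochromatic 2-AP exists iff some colour is used at least twice. With 90 colours, the colouring i ↦ i on {1, ..., 90} uses each colour once, avoiding any monochromatic pair, so W(90, 2) > 90. For {1, ..., 91}, pigeonhole forces two integers of the same colour, which form a monochromatic 2-AP. Hence W(90, 2) = 91.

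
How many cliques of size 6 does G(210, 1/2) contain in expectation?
E[# K_6] = C(210, 6) · (1/2)^C(6, 2) = 110837787060 / 2^15 = 27709446765/8192 ≈ 3382500.825806

For each 6-subset S of vertices (there are C(210, 6) = 110837787060 such S), let X_S = 1 if S induces a K_6 (all C(6, 2) = 15 edges present). Then P(X_S = 1) = (1/2)^15 = 1/32768. By linearity of expectation, E[# K_6] = C(210, 6) · (1/2)^15 = 110837787060 / 32768 = 27709446765/8192 ≈ 3382500.825806.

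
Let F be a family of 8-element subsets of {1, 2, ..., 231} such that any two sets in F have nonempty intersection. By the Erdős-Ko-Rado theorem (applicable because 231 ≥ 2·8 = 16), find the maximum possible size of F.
max |F| = C(230, 7) = 6160734055200

Erdős-Ko-Rado (1961): when n ≥ 2k, max |F| = C(n−1, k−1). The bound is attained by the star {A : i ∈ A} for any fixed i ∈ [n]. Here C(231−1, 8−1) = C(230, 7) = 6160734055200.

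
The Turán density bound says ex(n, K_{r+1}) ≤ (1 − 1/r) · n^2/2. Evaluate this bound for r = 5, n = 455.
Turán density bound = (4/5) · 455^2/2 = 82810

Turán's theorem: ex(n, K_{r+1}) is achieved by the complete r-partite Turán graph T(n, r) with parts as balanced as possible, and is at most (1 − 1/r) · n^2/2. For r = 5, n = 455: the density bound is (4/5) · 207025/2 = 82810. Since 5 ∣ 455, the Turán graph T(455, 5) has parts of equal size 91, and its edge count e(T(455, 5)) = 82810 attains the density bound exactly.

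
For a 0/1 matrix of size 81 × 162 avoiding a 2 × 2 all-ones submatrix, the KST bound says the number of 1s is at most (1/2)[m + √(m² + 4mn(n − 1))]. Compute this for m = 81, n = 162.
z(81, 162; 2, 2) ≤ (1/2)[81 + √(81² + 4·81·162·161)] = (1/2)[81 + √8457129] = 1494.5572

Kővári–Sós–Turán: let r_1, ..., r_81 be the row sums and z = Σ r_i the total number of 1s. Each pair of columns can share at most one row with both entries 1 (else a 2×2 all-ones block appears), so Σ_i C(r_i, 2) ≤ C(162, 2) = 13041. By convexity Σ_i C(r_i, 2) ≥ 81·C(z/81, 2) = z(z − 81)/(2·81), giving z² − 81z − 81·162·161 ≤ 0 and hence z ≤ (1/2)[81 + √(6561 + 4·2112642)] = (1/2)[81 + √8457129] ≈ (1/2)(81 + 2908.1143) = 1494.5572.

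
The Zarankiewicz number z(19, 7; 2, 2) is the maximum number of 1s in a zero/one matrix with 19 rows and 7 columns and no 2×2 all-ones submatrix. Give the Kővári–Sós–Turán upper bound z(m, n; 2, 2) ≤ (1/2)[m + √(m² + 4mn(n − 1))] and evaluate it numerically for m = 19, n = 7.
z(19, 7; 2, 2) ≤ (1/2)[19 + √(19² + 4·19·7·6)] = (1/2)[19 + √3553] = 39.3035

Kővári–Sós–Turán: let r_1, ..., r_19 be the row sums and z = Σ r_i the total number of 1s. Each pair of columns can share at most one row with both entries 1 (else a 2×2 all-ones block appears), so Σ_i C(r_i, 2) ≤ C(7, 2) = 21. By convexity Σ_i C(r_i, 2) ≥ 19·C(z/19, 2) = z(z − 19)/(2·19), giving z² − 19z − 19·7·6 ≤ 0 and hence z ≤ (1/2)[19 + √(361 + 4·798)] = (1/2)[19 + √3553] ≈ (1/2)(19 + 59.607) = 39.3035.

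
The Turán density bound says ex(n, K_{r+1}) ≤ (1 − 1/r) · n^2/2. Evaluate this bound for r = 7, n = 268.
Turán density bound = (6/7) · 268^2/2 = 215472/7 ≈ 30781.7143

Turán's theorem: ex(n, K_{r+1}) is achieved by the complete r-partite Turán graph T(n, r) with parts as balanced as possible, and is at most (1 − 1/r) · n^2/2. For r = 7, n = 268: the density bound is (6/7) · 71824/2 = 215472/7 ≈ 30781.7143. The integer-valued extremum is e(T(268, 7)) = 30781, which is strictly less than the density bound 215472/7 since 7 ∤ 268 (the parts of T(268, 7) cannot all be equal).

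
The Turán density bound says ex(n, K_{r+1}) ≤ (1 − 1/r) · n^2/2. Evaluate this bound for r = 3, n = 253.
Turán density bound = (2/3) · 253^2/2 = 64009/3 ≈ 21336.3333

Turán's theorem: ex(n, K_{r+1}) is achieved by the complete r-partite Turán graph T(n, r) with parts as balanced as possible, and is at most (1 − 1/r) · n^2/2. For r = 3, n = 253: the density bound is (2/3) · 64009/2 = 64009/3 ≈ 21336.3333. The integer-valued extremum is e(T(253, 3)) = 21336, which is strictly less than the density bound 64009/3 since 3 ∤ 253 (the parts of T(253, 3) cannot all be equal).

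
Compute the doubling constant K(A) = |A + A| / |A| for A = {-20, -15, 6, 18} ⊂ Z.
K = |A + A| / |A| = 10/4 = 5/2

Enumerate A + A = {a + b : a, b ∈ A}. With |A| = 4, there are |A|^2 = 16 ordered sum pairs; collecting distinct values, A + A = {-40, -35, -30, -14, -9, -2, 3, 12, 24, 36}, so |A + A| = 10. Thus K = 10/4 = 5/2. For comparison, the minimum possible |A + A| over all 4-element sets is 2·4 − 1 = 7 (so min K = 7/4), attained only by arithmetic progressions.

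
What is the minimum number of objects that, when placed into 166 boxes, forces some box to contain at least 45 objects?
n = (45 − 1)·166 + 1 = 7305

By the generalised pigeonhole principle, to guarantee some box contains ≥ r objects we need more than (r − 1) · k objects total. Threshold: n = (r − 1) · k + 1. With r = 45 and k = 166: n = 44 · 166 + 1 = 7304 + 1 = 7305. For n = 7304 = 44 · 166, we can put exactly 44 objects in every box, avoiding 45 in any single one — so 7305 is tight.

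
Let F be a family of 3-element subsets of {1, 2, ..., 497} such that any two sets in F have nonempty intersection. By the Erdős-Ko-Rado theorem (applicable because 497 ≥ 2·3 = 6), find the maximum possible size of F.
max |F| = C(496, 2) = 122760

The Erdős-Ko-Rado theorem states: for n ≥ 2k, an intersecting family of k-subsets of an n-element set has size at most C(n − 1, k − 1), with equality for 'star' families {A ⊆ [n] : |A| = k, i ∈ A} (fix an element i). For n = 497, k = 3: C(496, 2) = 122760.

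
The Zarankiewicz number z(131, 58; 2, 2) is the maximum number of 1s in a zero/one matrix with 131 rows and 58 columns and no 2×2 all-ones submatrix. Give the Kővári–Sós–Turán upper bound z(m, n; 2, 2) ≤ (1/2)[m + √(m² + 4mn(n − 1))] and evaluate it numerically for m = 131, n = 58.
z(131, 58; 2, 2) ≤ (1/2)[131 + √(131² + 4·131·58·57)] = (1/2)[131 + √1749505] = 726.8443

Kővári–Sós–Turán: let r_1, ..., r_131 be the row sums and z = Σ r_i the total number of 1s. Each pair of columns can share at most one row with both entries 1 (else a 2×2 all-ones block appears), so Σ_i C(r_i, 2) ≤ C(58, 2) = 1653. By convexity Σ_i C(r_i, 2) ≥ 131·C(z/131, 2) = z(z − 131)/(2·131), giving z² − 131z − 131·58·57 ≤ 0 and hence z ≤ (1/2)[131 + √(17161 + 4·433086)] = (1/2)[131 + √1749505] ≈ (1/2)(131 + 1322.6885) = 726.8443.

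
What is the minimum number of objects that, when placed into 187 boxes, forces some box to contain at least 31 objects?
n = (31 − 1)·187 + 1 = 5611

By the generalised pigeonhole principle, to guarantee some box contains ≥ r objects we need more than (r − 1) · k objects total. Threshold: n = (r − 1) · k + 1. With r = 31 and k = 187: n = 30 · 187 + 1 = 5610 + 1 = 5611. For n = 5610 = 30 · 187, we can put exactly 30 objects in every box, avoiding 31 in any single one — so 5611 is tight.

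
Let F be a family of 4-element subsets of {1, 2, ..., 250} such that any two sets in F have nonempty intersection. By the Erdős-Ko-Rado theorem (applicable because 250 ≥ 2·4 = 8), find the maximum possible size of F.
max |F| = C(249, 3) = 2542124

The Erdős-Ko-Rado theorem states: for n ≥ 2k, an intersecting family of k-subsets of an n-element set has size at most C(n − 1, k − 1), with equality for 'star' families {A ⊆ [n] : |A| = k, i ∈ A} (fix an element i). For n = 250, k = 4: C(249, 3) = 2542124.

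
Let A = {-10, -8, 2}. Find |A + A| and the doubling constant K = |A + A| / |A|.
K = |A + A| / |A| = 6/3 = 2

Enumerate A + A = {a + b : a, b ∈ A}. With |A| = 3, there are |A|^2 = 9 ordered sum pairs; collecting distinct values, A + A = {-20, -18, -16, -8, -6, 4}, so |A + A| = 6. Thus K = 6/3 = 2. For comparison, the minimum possible |A + A| over all 3-element sets is 2·3 − 1 = 5 (so min K = 5/3), attained only by arithmetic progressions.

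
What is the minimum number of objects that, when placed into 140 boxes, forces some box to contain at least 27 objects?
n = (27 − 1)·140 + 1 = 3641

By the generalised pigeonhole principle, to guarantee some box contains ≥ r objects we need more than (r − 1) · k objects total. Threshold: n = (r − 1) · k + 1. With r = 27 and k = 140: n = 26 · 140 + 1 = 3640 + 1 = 3641. For n = 3640 = 26 · 140, we can put exactly 26 objects in every box, avoiding 27 in any single one — so 3641 is tight.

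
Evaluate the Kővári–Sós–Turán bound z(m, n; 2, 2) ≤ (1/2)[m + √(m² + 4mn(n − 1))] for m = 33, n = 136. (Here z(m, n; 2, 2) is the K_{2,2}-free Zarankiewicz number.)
z(33, 136; 2, 2) ≤ (1/2)[33 + √(33² + 4·33·136·135)] = (1/2)[33 + √2424609] = 795.0578

Kővári–Sós–Turán: let r_1, ..., r_33 be the row sums and z = Σ r_i the total number of 1s. Each pair of columns can share at most one row with both entries 1 (else a 2×2 all-ones block appears), so Σ_i C(r_i, 2) ≤ C(136, 2) = 9180. By convexity Σ_i C(r_i, 2) ≥ 33·C(z/33, 2) = z(z − 33)/(2·33), giving z² − 33z − 33·136·135 ≤ 0 and hence z ≤ (1/2)[33 + √(1089 + 4·605880)] = (1/2)[33 + √2424609] ≈ (1/2)(33 + 1557.1156) = 795.0578.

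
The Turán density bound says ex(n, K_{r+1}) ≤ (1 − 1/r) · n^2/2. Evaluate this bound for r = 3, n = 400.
Turán density bound = (2/3) · 400^2/2 = 160000/3 ≈ 53333.3333

Turán's theorem: ex(n, K_{r+1}) is achieved by the complete r-partite Turán graph T(n, r) with parts as balanced as possible, and is at most (1 − 1/r) · n^2/2. For r = 3, n = 400: the density bound is (2/3) · 160000/2 = 160000/3 ≈ 53333.3333. The integer-valued extremum is e(T(400, 3)) = 53333, which is strictly less than the density bound 160000/3 since 3 ∤ 400 (the parts of T(400, 3) cannot all be equal).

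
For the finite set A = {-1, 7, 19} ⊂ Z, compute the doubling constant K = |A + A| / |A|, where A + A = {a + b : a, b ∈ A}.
K = |A + A| / |A| = 6/3 = 2

Enumerate A + A = {a + b : a, b ∈ A}. With |A| = 3, there are |A|^2 = 9 ordered sum pairs; collecting distinct values, A + A = {-2, 6, 14, 18, 26, 38}, so |A + A| = 6. Thus K = 6/3 = 2. For comparison, the minimum possible |A + A| over all 3-element sets is 2·3 − 1 = 5 (so min K = 5/3), attained only by arithmetic progressions.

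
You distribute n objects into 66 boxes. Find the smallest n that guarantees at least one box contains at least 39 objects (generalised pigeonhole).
n = (39 − 1)·66 + 1 = 2509

By the generalised pigeonhole principle, to guarantee some box contains ≥ r objects we need more than (r − 1) · k objects total. Threshold: n = (r − 1) · k + 1. With r = 39 and k = 66: n = 38 · 66 + 1 = 2508 + 1 = 2509. For n = 2508 = 38 · 66, we can put exactly 38 objects in every box, avoiding 39 in any single one — so 2509 is tight.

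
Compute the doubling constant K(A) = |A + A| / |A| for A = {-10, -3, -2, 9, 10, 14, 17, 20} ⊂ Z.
K = |A + A| / |A| = 32/8 = 4

Enumerate A + A = {a + b : a, b ∈ A}. With |A| = 8, there are |A|^2 = 64 ordered sum pairs; collecting distinct values, A + A = {-20, -13, -12, -6, -5, -4, -1, 0, 4, 6, 7, 8, 10, 11, 12, 14, 15, 17, 18, 19, 20, 23, 24, 26, 27, 28, 29, 30, 31, 34, 37, 40}, so |A + A| = 32. Thus K = 32/8 = 4. For comparison, the minimum possible |A + A| over all 8-element sets is 2·8 − 1 = 15 (so min K = 15/8), attained only by arithmetic progressions.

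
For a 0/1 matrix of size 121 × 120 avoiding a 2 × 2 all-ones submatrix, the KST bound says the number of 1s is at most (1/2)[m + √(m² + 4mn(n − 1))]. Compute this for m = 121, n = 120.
z(121, 120; 2, 2) ≤ (1/2)[121 + √(121² + 4·121·120·119)] = (1/2)[121 + √6926161] = 1376.38

Kővári–Sós–Turán: let r_1, ..., r_121 be the row sums and z = Σ r_i the total number of 1s. Each pair of columns can share at most one row with both entries 1 (else a 2×2 all-ones block appears), so Σ_i C(r_i, 2) ≤ C(120, 2) = 7140. By convexity Σ_i C(r_i, 2) ≥ 121·C(z/121, 2) = z(z − 121)/(2·121), giving z² − 121z − 121·120·119 ≤ 0 and hence z ≤ (1/2)[121 + √(14641 + 4·1727880)] = (1/2)[121 + √6926161] ≈ (1/2)(121 + 2631.7601) = 1376.38.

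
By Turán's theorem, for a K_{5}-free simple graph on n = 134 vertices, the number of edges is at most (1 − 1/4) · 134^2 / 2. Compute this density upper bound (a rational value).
Turán density bound = (3/4) · 134^2/2 = 13467/2 ≈ 6733.5

Turán's theorem: ex(n, K_{r+1}) is achieved by the complete r-partite Turán graph T(n, r) with parts as balanced as possible, and is at most (1 − 1/r) · n^2/2. For r = 4, n = 134: the density bound is (3/4) · 17956/2 = 13467/2 ≈ 6733.5. The integer-valued extremum is e(T(134, 4)) = 6733, which is strictly less than the density bound 13467/2 since 4 ∤ 134 (the parts of T(134, 4) cannot all be equal).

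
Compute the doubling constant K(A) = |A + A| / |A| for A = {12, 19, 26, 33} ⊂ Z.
K = |A + A| / |A| = 7/4

Enumerate A + A = {a + b : a, b ∈ A}. With |A| = 4, there are |A|^2 = 16 ordered sum pairs; collecting distinct values, A + A = {24, 31, 38, 45, 52, 59, 66}, so |A + A| = 7. Thus K = 7/4. Here |A + A| = 2|A| − 1 = 7, the minimum possible — so K = 7/4 is minimal, which holds iff A is an arithmetic progression.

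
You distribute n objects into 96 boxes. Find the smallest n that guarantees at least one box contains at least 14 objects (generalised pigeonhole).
n = (14 − 1)·96 + 1 = 1249

By the generalised pigeonhole principle, to guarantee some box contains ≥ r objects we need more than (r − 1) · k objects total. Threshold: n = (r − 1) · k + 1. With r = 14 and k = 96: n = 13 · 96 + 1 = 1248 + 1 = 1249. For n = 1248 = 13 · 96, we can put exactly 13 objects in every box, avoiding 14 in any single one — so 1249 is tight.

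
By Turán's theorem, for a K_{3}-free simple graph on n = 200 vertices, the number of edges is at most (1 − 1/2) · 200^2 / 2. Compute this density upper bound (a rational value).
Turán density bound = (1/2) · 200^2/2 = 10000

Turán's theorem: ex(n, K_{r+1}) is achieved by the complete r-partite Turán graph T(n, r) with parts as balanced as possible, and is at most (1 − 1/r) · n^2/2. For r = 2, n = 200: the density bound is (1/2) · 40000/2 = 10000. Since 2 ∣ 200, the Turán graph T(200, 2) has parts of equal size 100, and its edge count e(T(200, 2)) = 10000 attains the density bound exactly.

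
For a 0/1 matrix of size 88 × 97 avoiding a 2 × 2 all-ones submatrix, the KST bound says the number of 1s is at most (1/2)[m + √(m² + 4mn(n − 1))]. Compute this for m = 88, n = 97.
z(88, 97; 2, 2) ≤ (1/2)[88 + √(88² + 4·88·97·96)] = (1/2)[88 + √3285568] = 950.3068

Kővári–Sós–Turán: let r_1, ..., r_88 be the row sums and z = Σ r_i the total number of 1s. Each pair of columns can share at most one row with both entries 1 (else a 2×2 all-ones block appears), so Σ_i C(r_i, 2) ≤ C(97, 2) = 4656. By convexity Σ_i C(r_i, 2) ≥ 88·C(z/88, 2) = z(z − 88)/(2·88), giving z² − 88z − 88·97·96 ≤ 0 and hence z ≤ (1/2)[88 + √(7744 + 4·819456)] = (1/2)[88 + √3285568] ≈ (1/2)(88 + 1812.6136) = 950.3068.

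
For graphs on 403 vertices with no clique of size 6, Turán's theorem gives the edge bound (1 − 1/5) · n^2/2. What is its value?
Turán density bound = (4/5) · 403^2/2 = 324818/5 ≈ 64963.6

Turán's theorem: ex(n, K_{r+1}) is achieved by the complete r-partite Turán graph T(n, r) with parts as balanced as possible, and is at most (1 − 1/r) · n^2/2. For r = 5, n = 403: the density bound is (4/5) · 162409/2 = 324818/5 ≈ 64963.6. The integer-valued extremum is e(T(403, 5)) = 64963, which is strictly less than the density bound 324818/5 since 5 ∤ 403 (the parts of T(403, 5) cannot all be equal).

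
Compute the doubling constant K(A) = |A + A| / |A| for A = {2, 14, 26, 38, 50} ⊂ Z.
K = |A + A| / |A| = 9/5

Enumerate A + A = {a + b : a, b ∈ A}. With |A| = 5, there are |A|^2 = 25 ordered sum pairs; collecting distinct values, A + A = {4, 16, 28, 40, 52, 64, 76, 88, 100}, so |A + A| = 9. Thus K = 9/5. Here |A + A| = 2|A| − 1 = 9, the minimum possible — so K = 9/5 is minimal, which holds iff A is an arithmetic progression.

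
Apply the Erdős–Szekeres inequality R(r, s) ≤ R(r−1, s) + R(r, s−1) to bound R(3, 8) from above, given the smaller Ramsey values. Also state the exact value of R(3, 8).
R(3, 8) ≤ R(2, 8) + R(3, 7) = 8 + 23 = 31; exact value R(3, 8) = 28.

The Erdős–Szekeres recurrence R(r, s) ≤ R(r−1, s) + R(r, s−1) applied to (r, s) = (3, 8) gives
  R(3, 8) ≤ R(2, 8) + R(3, 7) = 8 + 23 = 31.
(Recall R(2, k) = k and R is symmetric.) The recurrence is not tight here (it gives 31, but the exact value is R(3, 8) = 28); the tight upper bound requires a sharper argument than the simple recurrence, combined with a lower-bound construction on K_{27}.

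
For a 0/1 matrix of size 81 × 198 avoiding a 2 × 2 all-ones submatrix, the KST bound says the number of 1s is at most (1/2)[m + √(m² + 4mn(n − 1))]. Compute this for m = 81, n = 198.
z(81, 198; 2, 2) ≤ (1/2)[81 + √(81² + 4·81·198·197)] = (1/2)[81 + √12644505] = 1818.4556

Kővári–Sós–Turán: let r_1, ..., r_81 be the row sums and z = Σ r_i the total number of 1s. Each pair of columns can share at most one row with both entries 1 (else a 2×2 all-ones block appears), so Σ_i C(r_i, 2) ≤ C(198, 2) = 19503. By convexity Σ_i C(r_i, 2) ≥ 81·C(z/81, 2) = z(z − 81)/(2·81), giving z² − 81z − 81·198·197 ≤ 0 and hence z ≤ (1/2)[81 + √(6561 + 4·3159486)] = (1/2)[81 + √12644505] ≈ (1/2)(81 + 3555.9113) = 1818.4556.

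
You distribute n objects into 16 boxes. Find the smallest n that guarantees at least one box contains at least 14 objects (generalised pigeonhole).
n = (14 − 1)·16 + 1 = 209

By the generalised pigeonhole principle, to guarantee some box contains ≥ r objects we need more than (r − 1) · k objects total. Threshold: n = (r − 1) · k + 1. With r = 14 and k = 16: n = 13 · 16 + 1 = 208 + 1 = 209. For n = 208 = 13 · 16, we can put exactly 13 objects in every box, avoiding 14 in any single one — so 209 is tight.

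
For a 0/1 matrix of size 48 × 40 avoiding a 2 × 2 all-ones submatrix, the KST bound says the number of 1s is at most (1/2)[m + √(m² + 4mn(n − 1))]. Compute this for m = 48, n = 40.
z(48, 40; 2, 2) ≤ (1/2)[48 + √(48² + 4·48·40·39)] = (1/2)[48 + √301824] = 298.6926

Kővári–Sós–Turán: let r_1, ..., r_48 be the row sums and z = Σ r_i the total number of 1s. Each pair of columns can share at most one row with both entries 1 (else a 2×2 all-ones block appears), so Σ_i C(r_i, 2) ≤ C(40, 2) = 780. By convexity Σ_i C(r_i, 2) ≥ 48·C(z/48, 2) = z(z − 48)/(2·48), giving z² − 48z − 48·40·39 ≤ 0 and hence z ≤ (1/2)[48 + √(2304 + 4·74880)] = (1/2)[48 + √301824] ≈ (1/2)(48 + 549.3851) = 298.6926.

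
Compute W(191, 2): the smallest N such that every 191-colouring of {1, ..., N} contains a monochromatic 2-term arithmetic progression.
W(191, 2) = 191 + 1 = 192

A 2-term AP is any pair of integers, so a monochromatic 2-AP exists iff some colour is used at least twice. With 191 colours, the colouring i ↦ i on {1, ..., 191} uses each colour once, avoiding any monochromatic pair, so W(191, 2) > 191. For {1, ..., 192}, pigeonhole forces two integers of the same colour, which form a monochromatic 2-AP. Hence W(191, 2) = 192.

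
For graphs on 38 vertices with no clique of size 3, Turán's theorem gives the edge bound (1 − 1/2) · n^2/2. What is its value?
Turán density bound = (1/2) · 38^2/2 = 361

Turán's theorem: ex(n, K_{r+1}) is achieved by the complete r-partite Turán graph T(n, r) with parts as balanced as possible, and is at most (1 − 1/r) · n^2/2. For r = 2, n = 38: the density bound is (1/2) · 1444/2 = 361. Since 2 ∣ 38, the Turán graph T(38, 2) has parts of equal size 19, and its edge count e(T(38, 2)) = 361 attains the density bound exactly.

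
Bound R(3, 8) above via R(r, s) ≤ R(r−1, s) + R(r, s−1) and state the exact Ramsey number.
R(3, 8) ≤ R(2, 8) + R(3, 7) = 8 + 23 = 31; exact value R(3, 8) = 28.

The Erdős–Szekeres recurrence R(r, s) ≤ R(r−1, s) + R(r, s−1) applied to (r, s) = (3, 8) gives
  R(3, 8) ≤ R(2, 8) + R(3, 7) = 8 + 23 = 31.
(Recall R(2, k) = k and R is symmetric.) The recurrence is not tight here (it gives 31, but the exact value is R(3, 8) = 28); the tight upper bound requires a sharper argument than the simple recurrence, combined with a lower-bound construction on K_{27}.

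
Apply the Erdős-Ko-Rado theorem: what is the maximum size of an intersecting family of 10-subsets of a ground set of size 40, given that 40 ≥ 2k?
max |F| = C(39, 9) = 211915132

Erdős-Ko-Rado (1961): when n ≥ 2k, max |F| = C(n−1, k−1). The bound is attained by the star {A : i ∈ A} for any fixed i ∈ [n]. Here C(40−1, 10−1) = C(39, 9) = 211915132.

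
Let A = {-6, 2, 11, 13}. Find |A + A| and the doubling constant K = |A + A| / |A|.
K = |A + A| / |A| = 10/4 = 5/2

Enumerate A + A = {a + b : a, b ∈ A}. With |A| = 4, there are |A|^2 = 16 ordered sum pairs; collecting distinct values, A + A = {-12, -4, 4, 5, 7, 13, 15, 22, 24, 26}, so |A + A| = 10. Thus K = 10/4 = 5/2. For comparison, the minimum possible |A + A| over all 4-element sets is 2·4 − 1 = 7 (so min K = 7/4), attained only by arithmetic progressions.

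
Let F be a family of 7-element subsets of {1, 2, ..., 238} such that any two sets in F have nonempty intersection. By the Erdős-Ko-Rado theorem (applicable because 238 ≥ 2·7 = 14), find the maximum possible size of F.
max |F| = C(237, 6) = 230916772164

The Erdős-Ko-Rado theorem states: for n ≥ 2k, an intersecting family of k-subsets of an n-element set has size at most C(n − 1, k − 1), with equality for 'star' families {A ⊆ [n] : |A| = k, i ∈ A} (fix an element i). For n = 238, k = 7: C(237, 6) = 230916772164.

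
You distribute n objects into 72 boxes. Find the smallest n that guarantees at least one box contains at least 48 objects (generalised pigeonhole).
n = (48 − 1)·72 + 1 = 3385

By the generalised pigeonhole principle, to guarantee some box contains ≥ r objects we need more than (r − 1) · k objects total. Threshold: n = (r − 1) · k + 1. With r = 48 and k = 72: n = 47 · 72 + 1 = 3384 + 1 = 3385. For n = 3384 = 47 · 72, we can put exactly 47 objects in every box, avoiding 48 in any single one — so 3385 is tight.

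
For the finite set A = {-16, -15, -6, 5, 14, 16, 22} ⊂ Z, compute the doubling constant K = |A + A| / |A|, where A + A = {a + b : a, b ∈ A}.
K = |A + A| / |A| = 26/7

Enumerate A + A = {a + b : a, b ∈ A}. With |A| = 7, there are |A|^2 = 49 ordered sum pairs; collecting distinct values, A + A = {-32, -31, -30, -22, -21, -12, -11, -10, -2, -1, 0, 1, 6, 7, 8, 10, 16, 19, 21, 27, 28, 30, 32, 36, 38, 44}, so |A + A| = 26. Thus K = 26/7. For comparison, the minimum possible |A + A| over all 7-element sets is 2·7 − 1 = 13 (so min K = 13/7), attained only by arithmetic progressions.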